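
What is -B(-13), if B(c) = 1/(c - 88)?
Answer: 1/101 ≈ 0.0099010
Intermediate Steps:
B(c) = 1/(-88 + c)
-B(-13) = -1/(-88 - 13) = -1/(-101) = -1*(-1/101) = 1/101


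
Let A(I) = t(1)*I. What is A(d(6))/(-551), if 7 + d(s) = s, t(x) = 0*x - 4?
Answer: -4/551 ≈ -0.0072595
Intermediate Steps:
t(x) = -4 (t(x) = 0 - 4 = -4)
d(s) = -7 + s
A(I) = -4*I
A(d(6))/(-551) = -4*(-7 + 6)/(-551) = -4*(-1)*(-1/551) = 4*(-1/551) = -4/551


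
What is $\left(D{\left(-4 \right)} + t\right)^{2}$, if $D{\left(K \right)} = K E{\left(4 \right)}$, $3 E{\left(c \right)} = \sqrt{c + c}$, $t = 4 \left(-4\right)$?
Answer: $\frac{2432}{9} + \frac{256 \sqrt{2}}{3} \approx 390.9$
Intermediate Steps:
$t = -16$
$E{\left(c \right)} = \frac{\sqrt{2} \sqrt{c}}{3}$ ($E{\left(c \right)} = \frac{\sqrt{c + c}}{3} = \frac{\sqrt{2 c}}{3} = \frac{\sqrt{2} \sqrt{c}}{3}$)
$D{\left(K \right)} = \frac{2 K \sqrt{2}}{3}$ ($D{\left(K \right)} = K \frac{\sqrt{2} \sqrt{4}}{3} = K \frac{1}{3} \sqrt{2} \cdot 2 = K \frac{2 \sqrt{2}}{3} = \frac{2 K \sqrt{2}}{3}$)
$\left(D{\left(-4 \right)} + t\right)^{2} = \left(\frac{2}{3} \left(-4\right) \sqrt{2} - 16\right)^{2} = \left(- \frac{8 \sqrt{2}}{3} - 16\right)^{2} = \left(-16 - \frac{8 \sqrt{2}}{3}\right)^{2}$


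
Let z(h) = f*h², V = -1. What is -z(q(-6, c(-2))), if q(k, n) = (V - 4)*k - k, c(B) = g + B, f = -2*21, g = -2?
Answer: 54432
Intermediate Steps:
f = -42
c(B) = -2 + B
q(k, n) = -6*k (q(k, n) = (-1 - 4)*k - k = -5*k - k = -6*k)
z(h) = -42*h²
-z(q(-6, c(-2))) = -(-42)*(-6*(-6))² = -(-42)*36² = -(-42)*1296 = -1*(-54432) = 54432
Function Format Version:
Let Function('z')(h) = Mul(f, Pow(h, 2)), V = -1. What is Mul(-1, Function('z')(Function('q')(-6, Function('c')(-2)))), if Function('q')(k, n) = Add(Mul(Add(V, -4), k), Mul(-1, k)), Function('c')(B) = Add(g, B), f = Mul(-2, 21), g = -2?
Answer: 54432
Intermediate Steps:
f = -42
Function('c')(B) = Add(-2, B)
Function('q')(k, n) = Mul(-6, k) (Function('q')(k, n) = Add(Mul(Add(-1, -4), k), Mul(-1, k)) = Add(Mul(-5, k), Mul(-1, k)) = Mul(-6, k))
Function('z')(h) = Mul(-42, Pow(h, 2))
Mul(-1, Function('z')(Function('q')(-6, Function('c')(-2)))) = Mul(-1, Mul(-42, Pow(Mul(-6, -6), 2))) = Mul(-1, Mul(-42, Pow(36, 2))) = Mul(-1, Mul(-42, 1296)) = Mul(-1, -54432) = 54432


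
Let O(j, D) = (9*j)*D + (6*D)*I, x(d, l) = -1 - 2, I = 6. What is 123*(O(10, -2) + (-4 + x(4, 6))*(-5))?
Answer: -26691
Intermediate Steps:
x(d, l) = -3
O(j, D) = 36*D + 9*D*j (O(j, D) = (9*j)*D + (6*D)*6 = 9*D*j + 36*D = 36*D + 9*D*j)
123*(O(10, -2) + (-4 + x(4, 6))*(-5)) = 123*(9*(-2)*(4 + 10) + (-4 - 3)*(-5)) = 123*(9*(-2)*14 - 7*(-5)) = 123*(-252 + 35) = 123*(-217) = -26691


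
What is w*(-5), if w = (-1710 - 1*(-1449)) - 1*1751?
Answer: 10060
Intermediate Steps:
w = -2012 (w = (-1710 + 1449) - 1751 = -261 - 1751 = -2012)
w*(-5) = -2012*(-5) = 10060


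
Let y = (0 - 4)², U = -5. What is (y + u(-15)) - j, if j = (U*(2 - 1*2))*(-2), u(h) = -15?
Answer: 1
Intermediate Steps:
y = 16 (y = (-4)² = 16)
j = 0 (j = -5*(2 - 1*2)*(-2) = -5*(2 - 2)*(-2) = -5*0*(-2) = 0*(-2) = 0)
(y + u(-15)) - j = (16 - 15) - 1*0 = 1 + 0 = 1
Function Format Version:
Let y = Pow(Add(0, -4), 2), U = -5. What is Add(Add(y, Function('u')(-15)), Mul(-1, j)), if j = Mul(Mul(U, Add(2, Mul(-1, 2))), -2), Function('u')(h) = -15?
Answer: 1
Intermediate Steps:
y = 16 (y = Pow(-4, 2) = 16)
j = 0 (j = Mul(Mul(-5, Add(2, Mul(-1, 2))), -2) = Mul(Mul(-5, Add(2, -2)), -2) = Mul(Mul(-5, 0), -2) = Mul(0, -2) = 0)
Add(Add(y, Function('u')(-15)), Mul(-1, j)) = Add(Add(16, -15), Mul(-1, 0)) = Add(1, 0) = 1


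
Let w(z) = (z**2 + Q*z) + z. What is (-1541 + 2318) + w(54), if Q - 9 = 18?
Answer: 5205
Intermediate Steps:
Q = 27 (Q = 9 + 18 = 27)
w(z) = z**2 + 28*z (w(z) = (z**2 + 27*z) + z = z**2 + 28*z)
(-1541 + 2318) + w(54) = (-1541 + 2318) + 54*(28 + 54) = 777 + 54*82 = 777 + 4428 = 5205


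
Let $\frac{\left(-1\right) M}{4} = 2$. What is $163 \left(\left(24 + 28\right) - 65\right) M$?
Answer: $16952$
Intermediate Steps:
$M = -8$ ($M = \left(-4\right) 2 = -8$)
$163 \left(\left(24 + 28\right) - 65\right) M = 163 \left(\left(24 + 28\right) - 65\right) \left(-8\right) = 163 \left(52 - 65\right) \left(-8\right) = 163 \left(-13\right) \left(-8\right) = \left(-2119\right) \left(-8\right) = 16952$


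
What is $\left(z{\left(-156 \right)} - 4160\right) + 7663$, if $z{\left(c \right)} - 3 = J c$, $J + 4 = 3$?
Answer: $3662$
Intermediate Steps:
$J = -1$ ($J = -4 + 3 = -1$)
$z{\left(c \right)} = 3 - c$
$\left(z{\left(-156 \right)} - 4160\right) + 7663 = \left(\left(3 - -156\right) - 4160\right) + 7663 = \left(\left(3 + 156\right) - 4160\right) + 7663 = \left(159 - 4160\right) + 7663 = -4001 + 7663 = 3662$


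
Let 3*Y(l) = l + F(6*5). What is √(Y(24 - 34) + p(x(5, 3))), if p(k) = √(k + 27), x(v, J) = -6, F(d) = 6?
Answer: √(-12 + 9*√21)/3 ≈ 1.8026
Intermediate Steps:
p(k) = √(27 + k)
Y(l) = 2 + l/3 (Y(l) = (l + 6)/3 = (6 + l)/3 = 2 + l/3)
√(Y(24 - 34) + p(x(5, 3))) = √((2 + (24 - 34)/3) + √(27 - 6)) = √((2 + (⅓)*(-10)) + √21) = √((2 - 10/3) + √21) = √(-4/3 + √21)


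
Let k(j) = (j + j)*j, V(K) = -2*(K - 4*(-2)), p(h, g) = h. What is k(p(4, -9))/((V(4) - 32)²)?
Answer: 1/98 ≈ 0.010204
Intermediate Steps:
V(K) = -16 - 2*K (V(K) = -2*(K + 8) = -2*(8 + K) = -16 - 2*K)
k(j) = 2*j² (k(j) = (2*j)*j = 2*j²)
k(p(4, -9))/((V(4) - 32)²) = (2*4²)/(((-16 - 2*4) - 32)²) = (2*16)/(((-16 - 8) - 32)²) = 32/((-24 - 32)²) = 32/((-56)²) = 32/3136 = 32*(1/3136) = 1/98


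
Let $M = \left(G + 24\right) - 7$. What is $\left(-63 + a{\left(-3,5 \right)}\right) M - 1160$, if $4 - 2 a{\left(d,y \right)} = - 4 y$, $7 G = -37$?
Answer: $- \frac{12302}{7} \approx -1757.4$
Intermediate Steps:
$G = - \frac{37}{7}$ ($G = \frac{1}{7} \left(-37\right) = - \frac{37}{7} \approx -5.2857$)
$M = \frac{82}{7}$ ($M = \left(- \frac{37}{7} + 24\right) - 7 = \frac{131}{7} - 7 = \frac{82}{7} \approx 11.714$)
$a{\left(d,y \right)} = 2 + 2 y$ ($a{\left(d,y \right)} = 2 - \frac{\left(-4\right) y}{2} = 2 + 2 y$)
$\left(-63 + a{\left(-3,5 \right)}\right) M - 1160 = \left(-63 + \left(2 + 2 \cdot 5\right)\right) \frac{82}{7} - 1160 = \left(-63 + \left(2 + 10\right)\right) \frac{82}{7} + \left(-6532 + 5372\right) = \left(-63 + 12\right) \frac{82}{7} - 1160 = \left(-51\right) \frac{82}{7} - 1160 = - \frac{4182}{7} - 1160 = - \frac{12302}{7}$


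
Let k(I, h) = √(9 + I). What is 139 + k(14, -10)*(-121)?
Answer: 139 - 121*√23 ≈ -441.30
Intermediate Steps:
139 + k(14, -10)*(-121) = 139 + √(9 + 14)*(-121) = 139 + √23*(-121) = 139 - 121*√23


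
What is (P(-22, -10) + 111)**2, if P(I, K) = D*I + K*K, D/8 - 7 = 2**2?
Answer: 2975625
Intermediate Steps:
D = 88 (D = 56 + 8*2**2 = 56 + 8*4 = 56 + 32 = 88)
P(I, K) = K**2 + 88*I (P(I, K) = 88*I + K*K = 88*I + K**2 = K**2 + 88*I)
(P(-22, -10) + 111)**2 = (((-10)**2 + 88*(-22)) + 111)**2 = ((100 - 1936) + 111)**2 = (-1836 + 111)**2 = (-1725)**2 = 2975625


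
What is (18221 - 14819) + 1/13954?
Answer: 47471509/13954 ≈ 3402.0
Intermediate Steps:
(18221 - 14819) + 1/13954 = 3402 + 1/13954 = 47471509/13954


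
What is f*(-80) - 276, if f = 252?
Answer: -20436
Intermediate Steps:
f*(-80) - 276 = 252*(-80) - 276 = -20160 - 276 = -20436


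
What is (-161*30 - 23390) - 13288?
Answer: -41508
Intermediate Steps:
(-161*30 - 23390) - 13288 = (-4830 - 23390) - 13288 = -28220 - 13288 = -41508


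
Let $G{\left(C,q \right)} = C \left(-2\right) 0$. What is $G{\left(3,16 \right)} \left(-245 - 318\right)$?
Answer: $0$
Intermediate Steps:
$G{\left(C,q \right)} = 0$ ($G{\left(C,q \right)} = - 2 C 0 = 0$)
$G{\left(3,16 \right)} \left(-245 - 318\right) = 0 \left(-245 - 318\right) = 0 \left(-563\right) = 0$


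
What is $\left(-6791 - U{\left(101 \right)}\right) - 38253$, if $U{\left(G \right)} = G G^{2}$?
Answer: $-1075345$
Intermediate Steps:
$U{\left(G \right)} = G^{3}$
$\left(-6791 - U{\left(101 \right)}\right) - 38253 = \left(-6791 - 101^{3}\right) - 38253 = \left(-6791 - 1030301\right) - 38253 = -1037092 - 38253 = -1075345$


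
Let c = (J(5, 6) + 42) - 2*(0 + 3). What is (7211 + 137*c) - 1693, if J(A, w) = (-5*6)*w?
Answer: -14210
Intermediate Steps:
J(A, w) = -30*w
c = -144 (c = (-30*6 + 42) - 2*(0 + 3) = (-180 + 42) - 2*3 = -138 - 6 = -144)
(7211 + 137*c) - 1693 = (7211 + 137*(-144)) - 1693 = (7211 - 19728) - 1693 = -12517 - 1693 = -14210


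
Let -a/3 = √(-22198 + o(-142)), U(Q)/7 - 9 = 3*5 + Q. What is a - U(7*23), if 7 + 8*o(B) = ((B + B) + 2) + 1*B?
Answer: -1295 - 3*I*√356030/4 ≈ -1295.0 - 447.51*I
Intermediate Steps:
U(Q) = 168 + 7*Q (U(Q) = 63 + 7*(3*5 + Q) = 63 + 7*(15 + Q) = 63 + (105 + 7*Q) = 168 + 7*Q)
o(B) = -5/8 + 3*B/8 (o(B) = -7/8 + (((B + B) + 2) + 1*B)/8 = -7/8 + ((2*B + 2) + B)/8 = -7/8 + ((2 + 2*B) + B)/8 = -7/8 + (2 + 3*B)/8 = -7/8 + (¼ + 3*B/8) = -5/8 + 3*B/8)
a = -3*I*√356030/4 (a = -3*√(-22198 + (-5/8 + (3/8)*(-142))) = -3*√(-22198 + (-5/8 - 213/4)) = -3*√(-22198 - 431/8) = -3*I*√356030/4 ≈ -447.51*I)
a - U(7*23) = -3*I*√356030/4 - (168 + 7*(7*23)) = -3*I*√356030/4 - (168 + 7*161) = -3*I*√356030/4 - (168 + 1127) = -3*I*√356030/4 - 1*1295 = -3*I*√356030/4 - 1295 = -1295 - 3*I*√356030/4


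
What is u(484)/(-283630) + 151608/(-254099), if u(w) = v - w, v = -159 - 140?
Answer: -42801617523/72070099370 ≈ -0.59389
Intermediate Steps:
v = -299
u(w) = -299 - w
u(484)/(-283630) + 151608/(-254099) = (-299 - 1*484)/(-283630) + 151608/(-254099) = (-299 - 484)*(-1/283630) + 151608*(-1/254099) = -783*(-1/283630) - 151608/254099 = 783/283630 - 151608/254099 = -42801617523/72070099370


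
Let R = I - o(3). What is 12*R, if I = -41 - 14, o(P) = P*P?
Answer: -768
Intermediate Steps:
o(P) = P²
I = -55
R = -64 (R = -55 - 1*3² = -55 - 1*9 = -55 - 9 = -64)
12*R = 12*(-64) = -768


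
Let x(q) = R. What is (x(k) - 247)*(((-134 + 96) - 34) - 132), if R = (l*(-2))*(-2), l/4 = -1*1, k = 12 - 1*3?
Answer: 53652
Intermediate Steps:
k = 9 (k = 12 - 3 = 9)
l = -4 (l = 4*(-1*1) = 4*(-1) = -4)
R = -16 (R = -4*(-2)*(-2) = 8*(-2) = -16)
x(q) = -16
(x(k) - 247)*(((-134 + 96) - 34) - 132) = (-16 - 247)*(((-134 + 96) - 34) - 132) = -263*((-38 - 34) - 132) = -263*(-72 - 132) = -263*(-204) = 53652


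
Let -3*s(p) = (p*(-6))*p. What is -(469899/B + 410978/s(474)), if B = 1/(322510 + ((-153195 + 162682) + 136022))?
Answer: -49411118900564245/224676 ≈ -2.1992e+11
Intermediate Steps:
s(p) = 2*p² (s(p) = -p*(-6)*p/3 = -(-6*p)*p/3 = -(-2)*p² = 2*p²)
B = 1/468019 (B = 1/(322510 + (9487 + 136022)) = 1/(322510 + 145509) = 1/468019 ≈ 2.1367e-6)
-(469899/B + 410978/s(474)) = -(469899/(1/468019) + 410978/((2*474²))) = -(469899*468019 + 410978/((2*224676))) = -(219921660081 + 410978/449352) = -(219921660081 + 410978*(1/449352)) = -(219921660081 + 205489/224676) = -1*49411118900564245/224676 = -49411118900564245/224676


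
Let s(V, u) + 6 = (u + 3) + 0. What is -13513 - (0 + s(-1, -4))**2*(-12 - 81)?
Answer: -8956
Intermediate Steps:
s(V, u) = -3 + u (s(V, u) = -6 + ((u + 3) + 0) = -6 + ((3 + u) + 0) = -6 + (3 + u) = -3 + u)
-13513 - (0 + s(-1, -4))**2*(-12 - 81) = -13513 - (0 + (-3 - 4))**2*(-12 - 81) = -13513 - (0 - 7)**2*(-93) = -13513 - (-7)**2*(-93) = -13513 - 49*(-93) = -13513 - 1*(-4557) = -13513 + 4557 = -8956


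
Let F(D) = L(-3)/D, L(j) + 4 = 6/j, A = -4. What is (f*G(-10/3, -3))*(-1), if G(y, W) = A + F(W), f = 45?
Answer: 90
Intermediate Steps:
L(j) = -4 + 6/j
F(D) = -6/D (F(D) = (-4 + 6/(-3))/D = (-4 + 6*(-1/3))/D = (-4 - 2)/D = -6/D)
G(y, W) = -4 - 6/W
(f*G(-10/3, -3))*(-1) = (45*(-4 - 6/(-3)))*(-1) = (45*(-4 - 6*(-1/3)))*(-1) = (45*(-4 + 2))*(-1) = (45*(-2))*(-1) = -90*(-1) = 90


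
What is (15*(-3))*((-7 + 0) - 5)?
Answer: 540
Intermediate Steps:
(15*(-3))*((-7 + 0) - 5) = -45*(-7 - 5) = -45*(-12) = 540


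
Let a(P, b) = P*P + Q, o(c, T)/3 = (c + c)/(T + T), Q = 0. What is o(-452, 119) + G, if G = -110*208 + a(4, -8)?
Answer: -2722172/119 ≈ -22875.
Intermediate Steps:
o(c, T) = 3*c/T (o(c, T) = 3*((c + c)/(T + T)) = 3*((2*c)/((2*T))) = 3*((2*c)*(1/(2*T))) = 3*(c/T) = 3*c/T)
a(P, b) = P**2 (a(P, b) = P*P + 0 = P**2 + 0 = P**2)
G = -22864 (G = -110*208 + 4**2 = -22880 + 16 = -22864)
o(-452, 119) + G = 3*(-452)/119 - 22864 = 3*(-452)*(1/119) - 22864 = -1356/119 - 22864 = -2722172/119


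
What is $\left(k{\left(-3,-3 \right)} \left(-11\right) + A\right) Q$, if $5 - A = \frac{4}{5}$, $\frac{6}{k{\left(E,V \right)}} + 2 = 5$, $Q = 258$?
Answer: $- \frac{22962}{5} \approx -4592.4$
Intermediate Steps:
$k{\left(E,V \right)} = 2$ ($k{\left(E,V \right)} = \frac{6}{-2 + 5} = \frac{6}{3} = 6 \cdot \frac{1}{3} = 2$)
$A = \frac{21}{5}$ ($A = 5 - \frac{4}{5} = \frac{21}{5} \approx 4.2$)
$\left(k{\left(-3,-3 \right)} \left(-11\right) + A\right) Q = \left(2 \left(-11\right) + \frac{21}{5}\right) 258 = \left(-22 + \frac{21}{5}\right) 258 = \left(- \frac{89}{5}\right) 258 = - \frac{22962}{5}$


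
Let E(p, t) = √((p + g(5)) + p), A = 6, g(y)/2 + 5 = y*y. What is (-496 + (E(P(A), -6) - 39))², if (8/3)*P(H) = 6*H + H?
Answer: (1070 - √286)²/4 ≈ 2.7725e+5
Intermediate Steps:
g(y) = -10 + 2*y² (g(y) = -10 + 2*(y*y) = -10 + 2*y²)
P(H) = 21*H/8 (P(H) = 3*(6*H + H)/8 = 3*(7*H)/8 = 21*H/8)
E(p, t) = √(40 + 2*p) (E(p, t) = √((p + (-10 + 2*5²)) + p) = √((p + (-10 + 2*25)) + p) = √((p + (-10 + 50)) + p) = √((p + 40) + p) = √((40 + p) + p) = √(40 + 2*p))
(-496 + (E(P(A), -6) - 39))² = (-496 + (√(40 + 2*((21/8)*6)) - 39))² = (-496 + (√(40 + 2*(63/4)) - 39))² = (-496 + (√(40 + 63/2) - 39))² = (-496 + (√(143/2) - 39))² = (-496 + (√286/2 - 39))² = (-496 + (-39 + √286/2))² = (-535 + √286/2)²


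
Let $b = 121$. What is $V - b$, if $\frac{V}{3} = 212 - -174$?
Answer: $1037$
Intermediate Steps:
$V = 1158$ ($V = 3 \left(212 - -174\right) = 3 \left(212 + 174\right) = 3 \cdot 386 = 1158$)
$V - b = 1158 - 121 = 1037$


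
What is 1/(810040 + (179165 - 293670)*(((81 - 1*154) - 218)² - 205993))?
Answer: 1/13891640600 ≈ 7.1986e-11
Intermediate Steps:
1/(810040 + (179165 - 293670)*(((81 - 1*154) - 218)² - 205993)) = 1/(810040 - 114505*(((81 - 154) - 218)² - 205993)) = 1/(810040 - 114505*((-73 - 218)² - 205993)) = 1/(810040 - 114505*((-291)² - 205993)) = 1/(810040 - 114505*(84681 - 205993)) = 1/(810040 - 114505*(-121312)) = 1/(810040 + 13890830560) = 1/13891640600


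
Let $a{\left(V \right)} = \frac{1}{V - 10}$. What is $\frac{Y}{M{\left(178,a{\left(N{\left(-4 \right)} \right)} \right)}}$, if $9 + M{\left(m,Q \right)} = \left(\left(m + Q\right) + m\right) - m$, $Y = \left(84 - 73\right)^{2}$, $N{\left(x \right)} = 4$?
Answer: $\frac{726}{1013} \approx 0.71668$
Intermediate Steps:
$Y = 121$ ($Y = 11^{2} = 121$)
$a{\left(V \right)} = \frac{1}{-10 + V}$
$M{\left(m,Q \right)} = -9 + Q + m$ ($M{\left(m,Q \right)} = -9 + \left(\left(\left(m + Q\right) + m\right) - m\right) = -9 + \left(\left(\left(Q + m\right) + m\right) - m\right) = -9 + \left(\left(Q + 2 m\right) - m\right) = -9 + \left(Q + m\right) = -9 + Q + m$)
$\frac{Y}{M{\left(178,a{\left(N{\left(-4 \right)} \right)} \right)}} = \frac{121}{-9 + \frac{1}{-10 + 4} + 178} = \frac{121}{-9 + \frac{1}{-6} + 178} = \frac{121}{-9 - \frac{1}{6} + 178} = \frac{121}{\frac{1013}{6}} = 121 \cdot \frac{6}{1013} = \frac{726}{1013}$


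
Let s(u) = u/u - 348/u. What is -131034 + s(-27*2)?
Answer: -1179239/9 ≈ -1.3103e+5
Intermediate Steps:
s(u) = 1 - 348/u
-131034 + s(-27*2) = -131034 + (-348 - 27*2)/((-27*2)) = -131034 + (-348 - 54)/(-54) = -131034 - 1/54*(-402) = -131034 + 67/9 = -1179239/9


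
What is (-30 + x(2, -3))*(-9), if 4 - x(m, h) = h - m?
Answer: 189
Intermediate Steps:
x(m, h) = 4 + m - h (x(m, h) = 4 - (h - m) = 4 + (m - h) = 4 + m - h)
(-30 + x(2, -3))*(-9) = (-30 + (4 + 2 - 1*(-3)))*(-9) = (-30 + (4 + 2 + 3))*(-9) = (-30 + 9)*(-9) = -21*(-9) = 189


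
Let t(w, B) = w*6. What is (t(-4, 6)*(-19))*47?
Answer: 21432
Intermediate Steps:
t(w, B) = 6*w
(t(-4, 6)*(-19))*47 = ((6*(-4))*(-19))*47 = -24*(-19)*47 = 456*47 = 21432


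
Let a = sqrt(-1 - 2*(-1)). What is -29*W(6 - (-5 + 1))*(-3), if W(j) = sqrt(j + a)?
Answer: 87*sqrt(11) ≈ 288.55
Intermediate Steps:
a = 1 (a = sqrt(-1 + 2) = sqrt(1) = 1)
W(j) = sqrt(1 + j) (W(j) = sqrt(j + 1) = sqrt(1 + j))
-29*W(6 - (-5 + 1))*(-3) = -29*sqrt(1 + (6 - (-5 + 1)))*(-3) = -29*sqrt(1 + (6 - 1*(-4)))*(-3) = -29*sqrt(1 + (6 + 4))*(-3) = -29*sqrt(1 + 10)*(-3) = -29*sqrt(11)*(-3) = 87*sqrt(11)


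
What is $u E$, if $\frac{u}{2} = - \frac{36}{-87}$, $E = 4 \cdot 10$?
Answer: $\frac{960}{29} \approx 33.103$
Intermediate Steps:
$E = 40$
$u = \frac{24}{29}$ ($u = 2 \left(- \frac{36}{-87}\right) = 2 \left(\left(-36\right) \left(- \frac{1}{87}\right)\right) = 2 \cdot \frac{12}{29} = \frac{24}{29} \approx 0.82759$)
$u E = \frac{24}{29} \cdot 40 = \frac{960}{29}$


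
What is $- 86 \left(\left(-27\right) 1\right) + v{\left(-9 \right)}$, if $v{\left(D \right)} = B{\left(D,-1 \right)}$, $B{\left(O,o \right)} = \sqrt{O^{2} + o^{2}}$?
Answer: $2322 + \sqrt{82} \approx 2331.1$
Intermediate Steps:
$v{\left(D \right)} = \sqrt{1 + D^{2}}$ ($v{\left(D \right)} = \sqrt{D^{2} + \left(-1\right)^{2}} = \sqrt{D^{2} + 1} = \sqrt{1 + D^{2}}$)
$- 86 \left(\left(-27\right) 1\right) + v{\left(-9 \right)} = - 86 \left(\left(-27\right) 1\right) + \sqrt{1 + \left(-9\right)^{2}} = \left(-86\right) \left(-27\right) + \sqrt{1 + 81} = 2322 + \sqrt{82}$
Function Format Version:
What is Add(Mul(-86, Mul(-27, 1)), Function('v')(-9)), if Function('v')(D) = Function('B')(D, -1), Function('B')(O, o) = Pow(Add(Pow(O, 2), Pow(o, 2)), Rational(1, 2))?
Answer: Add(2322, Pow(82, Rational(1, 2))) ≈ 2331.1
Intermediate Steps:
Function('v')(D) = Pow(Add(1, Pow(D, 2)), Rational(1, 2)) (Function('v')(D) = Pow(Add(Pow(D, 2), Pow(-1, 2)), Rational(1, 2)) = Pow(Add(Pow(D, 2), 1), Rational(1, 2)) = Pow(Add(1, Pow(D, 2)), Rational(1, 2)))
Add(Mul(-86, Mul(-27, 1)), Function('v')(-9)) = Add(Mul(-86, Mul(-27, 1)), Pow(Add(1, Pow(-9, 2)), Rational(1, 2))) = Add(Mul(-86, -27), Pow(Add(1, 81), Rational(1, 2))) = Add(2322, Pow(82, Rational(1, 2)))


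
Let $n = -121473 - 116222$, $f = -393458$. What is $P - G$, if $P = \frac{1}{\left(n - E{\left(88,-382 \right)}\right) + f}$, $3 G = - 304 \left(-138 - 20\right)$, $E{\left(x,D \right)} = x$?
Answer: $- \frac{30319767715}{1893723} \approx -16011.0$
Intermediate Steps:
$n = -237695$ ($n = -121473 - 116222 = -237695$)
$G = \frac{48032}{3}$ ($G = \frac{\left(-304\right) \left(-138 - 20\right)}{3} = \frac{\left(-304\right) \left(-158\right)}{3} = \frac{1}{3} \cdot 48032 = \frac{48032}{3} \approx 16011.0$)
$P = - \frac{1}{631241}$ ($P = \frac{1}{\left(-237695 - 88\right) - 393458} = \frac{1}{-237783 - 393458} = \frac{1}{-631241} = - \frac{1}{631241} \approx -1.5842 \cdot 10^{-6}$)
$P - G = - \frac{1}{631241} - \frac{48032}{3} = - \frac{30319767715}{1893723}$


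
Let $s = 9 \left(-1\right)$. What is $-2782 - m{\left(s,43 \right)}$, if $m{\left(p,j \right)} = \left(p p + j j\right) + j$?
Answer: $-4755$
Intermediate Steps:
$s = -9$
$m{\left(p,j \right)} = j + j^{2} + p^{2}$ ($m{\left(p,j \right)} = \left(p^{2} + j^{2}\right) + j = \left(j^{2} + p^{2}\right) + j = j + j^{2} + p^{2}$)
$-2782 - m{\left(s,43 \right)} = -2782 - \left(43 + 43^{2} + \left(-9\right)^{2}\right) = -2782 - \left(43 + 1849 + 81\right) = -2782 - 1973 = -4755$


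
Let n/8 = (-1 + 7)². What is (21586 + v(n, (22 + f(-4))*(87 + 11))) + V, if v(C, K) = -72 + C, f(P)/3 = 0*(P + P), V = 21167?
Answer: 42969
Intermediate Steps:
n = 288 (n = 8*(-1 + 7)² = 8*6² = 8*36 = 288)
f(P) = 0 (f(P) = 3*(0*(P + P)) = 3*(0*(2*P)) = 3*0 = 0)
(21586 + v(n, (22 + f(-4))*(87 + 11))) + V = (21586 + (-72 + 288)) + 21167 = (21586 + 216) + 21167 = 21802 + 21167 = 42969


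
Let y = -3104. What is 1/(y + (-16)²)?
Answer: -1/2848 ≈ -0.00035112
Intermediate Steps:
1/(y + (-16)²) = 1/(-3104 + (-16)²) = 1/(-3104 + 256) = 1/(-2848) = -1/2848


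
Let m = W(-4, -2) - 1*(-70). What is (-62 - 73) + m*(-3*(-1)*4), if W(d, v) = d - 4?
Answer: 609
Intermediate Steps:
W(d, v) = -4 + d
m = 62 (m = (-4 - 4) - 1*(-70) = -8 + 70 = 62)
(-62 - 73) + m*(-3*(-1)*4) = (-62 - 73) + 62*(-3*(-1)*4) = -135 + 62*(3*4) = -135 + 62*12 = -135 + 744 = 609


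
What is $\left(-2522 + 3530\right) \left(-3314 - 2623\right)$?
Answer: $-5984496$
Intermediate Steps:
$\left(-2522 + 3530\right) \left(-3314 - 2623\right) = 1008 \left(-5937\right) = -5984496$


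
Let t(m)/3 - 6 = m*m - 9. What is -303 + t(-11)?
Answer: 51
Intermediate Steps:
t(m) = -9 + 3*m**2 (t(m) = 18 + 3*(m*m - 9) = 18 + 3*(m**2 - 9) = 18 + 3*(-9 + m**2) = 18 + (-27 + 3*m**2) = -9 + 3*m**2)
-303 + t(-11) = -303 + (-9 + 3*(-11)**2) = -303 + (-9 + 3*121) = -303 + (-9 + 363) = -303 + 354 = 51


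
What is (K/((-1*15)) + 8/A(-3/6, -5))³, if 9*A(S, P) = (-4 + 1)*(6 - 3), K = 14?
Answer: -2406104/3375 ≈ -712.92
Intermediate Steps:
A(S, P) = -1 (A(S, P) = ((-4 + 1)*(6 - 3))/9 = (-3*3)/9 = (⅑)*(-9) = -1)
(K/((-1*15)) + 8/A(-3/6, -5))³ = (14/((-1*15)) + 8/(-1))³ = (14/(-15) + 8*(-1))³ = (14*(-1/15) - 8)³ = (-14/15 - 8)³ = (-134/15)³ = -2406104/3375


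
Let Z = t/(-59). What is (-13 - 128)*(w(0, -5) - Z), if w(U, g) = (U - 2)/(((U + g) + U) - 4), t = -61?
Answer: 20257/177 ≈ 114.45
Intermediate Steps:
w(U, g) = (-2 + U)/(-4 + g + 2*U) (w(U, g) = (-2 + U)/((g + 2*U) - 4) = (-2 + U)/(-4 + g + 2*U))
Z = 61/59 (Z = -61/(-59) = -61*(-1/59) = 61/59 ≈ 1.0339)
(-13 - 128)*(w(0, -5) - Z) = (-13 - 128)*((-2 + 0)/(-4 - 5 + 2*0) - 1*61/59) = -141*(-2/(-4 - 5 + 0) - 61/59) = -141*(-2/(-9) - 61/59) = -141*(-1/9*(-2) - 61/59) = -141*(2/9 - 61/59) = -141*(-431/531) = 20257/177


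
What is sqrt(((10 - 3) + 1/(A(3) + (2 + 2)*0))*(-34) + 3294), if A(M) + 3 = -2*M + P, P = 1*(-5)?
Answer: sqrt(149863)/7 ≈ 55.303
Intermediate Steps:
P = -5
A(M) = -8 - 2*M (A(M) = -3 + (-2*M - 5) = -3 + (-5 - 2*M) = -8 - 2*M)
sqrt(((10 - 3) + 1/(A(3) + (2 + 2)*0))*(-34) + 3294) = sqrt(((10 - 3) + 1/((-8 - 2*3) + (2 + 2)*0))*(-34) + 3294) = sqrt((7 + 1/((-8 - 6) + 4*0))*(-34) + 3294) = sqrt((7 + 1/(-14 + 0))*(-34) + 3294) = sqrt((7 + 1/(-14))*(-34) + 3294) = sqrt((7 - 1/14)*(-34) + 3294) = sqrt((97/14)*(-34) + 3294) = sqrt(-1649/7 + 3294) = sqrt(21409/7) = sqrt(149863)/7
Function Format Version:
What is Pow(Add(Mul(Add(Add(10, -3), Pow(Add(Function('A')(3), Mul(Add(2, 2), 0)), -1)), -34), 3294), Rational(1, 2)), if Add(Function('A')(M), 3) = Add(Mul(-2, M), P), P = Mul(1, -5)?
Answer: Mul(Rational(1, 7), Pow(149863, Rational(1, 2))) ≈ 55.303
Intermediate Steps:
P = -5
Function('A')(M) = Add(-8, Mul(-2, M)) (Function('A')(M) = Add(-3, Add(Mul(-2, M), -5)) = Add(-3, Add(-5, Mul(-2, M))) = Add(-8, Mul(-2, M)))
Pow(Add(Mul(Add(Add(10, -3), Pow(Add(Function('A')(3), Mul(Add(2, 2), 0)), -1)), -34), 3294), Rational(1, 2)) = Pow(Add(Mul(Add(Add(10, -3), Pow(Add(Add(-8, Mul(-2, 3)), Mul(Add(2, 2), 0)), -1)), -34), 3294), Rational(1, 2)) = Pow(Add(Mul(Add(7, Pow(Add(Add(-8, -6), Mul(4, 0)), -1)), -34), 3294), Rational(1, 2)) = Pow(Add(Mul(Add(7, Pow(Add(-14, 0), -1)), -34), 3294), Rational(1, 2)) = Pow(Add(Mul(Add(7, Pow(-14, -1)), -34), 3294), Rational(1, 2)) = Pow(Add(Mul(Add(7, Rational(-1, 14)), -34), 3294), Rational(1, 2)) = Pow(Add(Mul(Rational(97, 14), -34), 3294), Rational(1, 2)) = Pow(Add(Rational(-1649, 7), 3294), Rational(1, 2)) = Pow(Rational(21409, 7), Rational(1, 2)) = Mul(Rational(1, 7), Pow(149863, Rational(1, 2)))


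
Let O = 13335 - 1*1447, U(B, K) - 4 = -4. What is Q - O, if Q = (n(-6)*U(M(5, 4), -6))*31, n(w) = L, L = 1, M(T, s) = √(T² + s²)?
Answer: -11888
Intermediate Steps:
U(B, K) = 0 (U(B, K) = 4 - 4 = 0)
n(w) = 1
Q = 0 (Q = (1*0)*31 = 0*31 = 0)
O = 11888 (O = 13335 - 1447 = 11888)
Q - O = 0 - 1*11888 = 0 - 11888 = -11888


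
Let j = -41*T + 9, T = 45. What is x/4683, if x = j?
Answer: -612/1561 ≈ -0.39206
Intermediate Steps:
j = -1836 (j = -41*45 + 9 = -1845 + 9 = -1836)
x = -1836
x/4683 = -1836/4683 = -1836*1/4683 = -612/1561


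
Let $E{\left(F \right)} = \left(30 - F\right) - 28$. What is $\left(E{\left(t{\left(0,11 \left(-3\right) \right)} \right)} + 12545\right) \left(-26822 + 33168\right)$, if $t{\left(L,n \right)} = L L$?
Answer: $79623262$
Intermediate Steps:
$t{\left(L,n \right)} = L^{2}$
$E{\left(F \right)} = 2 - F$
$\left(E{\left(t{\left(0,11 \left(-3\right) \right)} \right)} + 12545\right) \left(-26822 + 33168\right) = \left(\left(2 - 0^{2}\right) + 12545\right) \left(-26822 + 33168\right) = \left(\left(2 - 0\right) + 12545\right) 6346 = \left(\left(2 + 0\right) + 12545\right) 6346 = \left(2 + 12545\right) 6346 = 12547 \cdot 6346 = 79623262$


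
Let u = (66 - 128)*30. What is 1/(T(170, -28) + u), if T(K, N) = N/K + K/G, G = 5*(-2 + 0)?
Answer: -85/159559 ≈ -0.00053272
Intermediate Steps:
G = -10 (G = 5*(-2) = -10)
T(K, N) = -K/10 + N/K (T(K, N) = N/K + K/(-10) = N/K + K*(-1/10) = N/K - K/10 = -K/10 + N/K)
u = -1860 (u = -62*30 = -1860)
1/(T(170, -28) + u) = 1/((-1/10*170 - 28/170) - 1860) = 1/((-17 - 28*1/170) - 1860) = 1/((-17 - 14/85) - 1860) = 1/(-1459/85 - 1860) = 1/(-159559/85) = -85/159559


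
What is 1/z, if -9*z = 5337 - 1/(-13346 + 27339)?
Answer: -125937/74680640 ≈ -0.0016863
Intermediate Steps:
z = -74680640/125937 (z = -(5337 - 1/(-13346 + 27339))/9 = -(5337 - 1/13993)/9 = -⅑*74680640/13993 = -74680640/125937 ≈ -593.00)
1/z = 1/(-74680640/125937) = -125937/74680640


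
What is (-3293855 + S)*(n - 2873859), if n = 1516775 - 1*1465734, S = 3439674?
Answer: -411620497942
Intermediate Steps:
n = 51041 (n = 1516775 - 1465734 = 51041)
(-3293855 + S)*(n - 2873859) = (-3293855 + 3439674)*(51041 - 2873859) = 145819*(-2822818) = -411620497942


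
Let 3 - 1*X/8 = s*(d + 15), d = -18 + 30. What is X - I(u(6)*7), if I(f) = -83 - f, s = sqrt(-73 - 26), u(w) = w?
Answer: 149 - 648*I*sqrt(11) ≈ 149.0 - 2149.2*I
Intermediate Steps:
d = 12
s = 3*I*sqrt(11) (s = sqrt(-99) = 3*I*sqrt(11) ≈ 9.9499*I)
X = 24 - 648*I*sqrt(11) (X = 24 - 8*3*I*sqrt(11)*(12 + 15) = 24 - 8*3*I*sqrt(11)*27 = 24 - 648*I*sqrt(11) ≈ 24.0 - 2149.2*I)
X - I(u(6)*7) = (24 - 648*I*sqrt(11)) - (-83 - 6*7) = (24 - 648*I*sqrt(11)) - (-83 - 1*42) = (24 - 648*I*sqrt(11)) - (-83 - 42) = (24 - 648*I*sqrt(11)) - 1*(-125) = (24 - 648*I*sqrt(11)) + 125 = 149 - 648*I*sqrt(11)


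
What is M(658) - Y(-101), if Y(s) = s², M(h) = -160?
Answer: -10361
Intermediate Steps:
M(658) - Y(-101) = -160 - 1*(-101)² = -160 - 1*10201 = -160 - 10201 = -10361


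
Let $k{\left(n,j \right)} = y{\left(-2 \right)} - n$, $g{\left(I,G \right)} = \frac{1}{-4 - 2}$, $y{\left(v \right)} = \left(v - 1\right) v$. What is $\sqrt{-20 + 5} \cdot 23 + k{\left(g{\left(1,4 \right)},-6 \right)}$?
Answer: $\frac{37}{6} + 23 i \sqrt{15} \approx 6.1667 + 89.079 i$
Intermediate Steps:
$y{\left(v \right)} = v \left(-1 + v\right)$ ($y{\left(v \right)} = \left(-1 + v\right) v = v \left(-1 + v\right)$)
$g{\left(I,G \right)} = - \frac{1}{6}$ ($g{\left(I,G \right)} = \frac{1}{-6} = - \frac{1}{6}$)
$k{\left(n,j \right)} = 6 - n$ ($k{\left(n,j \right)} = - 2 \left(-1 - 2\right) - n = \left(-2\right) \left(-3\right) - n = 6 - n$)
$\sqrt{-20 + 5} \cdot 23 + k{\left(g{\left(1,4 \right)},-6 \right)} = \sqrt{-20 + 5} \cdot 23 + \left(6 - - \frac{1}{6}\right) = \sqrt{-15} \cdot 23 + \left(6 + \frac{1}{6}\right) = i \sqrt{15} \cdot 23 + \frac{37}{6} = 23 i \sqrt{15} + \frac{37}{6} = \frac{37}{6} + 23 i \sqrt{15}$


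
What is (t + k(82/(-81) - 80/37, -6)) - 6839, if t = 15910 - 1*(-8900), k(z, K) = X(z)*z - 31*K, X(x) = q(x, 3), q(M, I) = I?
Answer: 18129329/999 ≈ 18147.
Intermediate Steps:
X(x) = 3
k(z, K) = -31*K + 3*z (k(z, K) = 3*z - 31*K = -31*K + 3*z)
t = 24810 (t = 15910 + 8900 = 24810)
(t + k(82/(-81) - 80/37, -6)) - 6839 = (24810 + (-31*(-6) + 3*(82/(-81) - 80/37))) - 6839 = (24810 + (186 + 3*(82*(-1/81) - 80*1/37))) - 6839 = (24810 + (186 + 3*(-82/81 - 80/37))) - 6839 = (24810 + (186 + 3*(-9514/2997))) - 6839 = (24810 + (186 - 9514/999)) - 6839 = (24810 + 176300/999) - 6839 = 24961490/999 - 6839 = 18129329/999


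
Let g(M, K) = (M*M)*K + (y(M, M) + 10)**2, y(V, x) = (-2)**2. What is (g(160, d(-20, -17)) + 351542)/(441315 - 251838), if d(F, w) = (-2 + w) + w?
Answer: -63318/21053 ≈ -3.0076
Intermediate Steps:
y(V, x) = 4
d(F, w) = -2 + 2*w
g(M, K) = 196 + K*M**2 (g(M, K) = (M*M)*K + (4 + 10)**2 = M**2*K + 14**2 = K*M**2 + 196 = 196 + K*M**2)
(g(160, d(-20, -17)) + 351542)/(441315 - 251838) = ((196 + (-2 + 2*(-17))*160**2) + 351542)/(441315 - 251838) = ((196 + (-2 - 34)*25600) + 351542)/189477 = ((196 - 36*25600) + 351542)*(1/189477) = ((196 - 921600) + 351542)*(1/189477) = (-921404 + 351542)*(1/189477) = -569862*1/189477 = -63318/21053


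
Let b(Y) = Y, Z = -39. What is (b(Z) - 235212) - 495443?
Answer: -730694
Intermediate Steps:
(b(Z) - 235212) - 495443 = (-39 - 235212) - 495443 = -235251 - 495443 = -730694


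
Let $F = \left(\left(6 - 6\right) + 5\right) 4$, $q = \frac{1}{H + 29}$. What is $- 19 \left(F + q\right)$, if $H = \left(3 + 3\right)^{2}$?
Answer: $- \frac{24719}{65} \approx -380.29$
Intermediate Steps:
$H = 36$ ($H = 6^{2} = 36$)
$q = \frac{1}{65}$ ($q = \frac{1}{36 + 29} = \frac{1}{65} \approx 0.015385$)
$F = 20$ ($F = \left(\left(6 - 6\right) + 5\right) 4 = \left(0 + 5\right) 4 = 5 \cdot 4 = 20$)
$- 19 \left(F + q\right) = - 19 \left(20 + \frac{1}{65}\right) = \left(-19\right) \frac{1301}{65} = - \frac{24719}{65}$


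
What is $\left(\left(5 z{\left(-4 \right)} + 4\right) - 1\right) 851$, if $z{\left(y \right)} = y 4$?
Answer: $-65527$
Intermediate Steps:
$z{\left(y \right)} = 4 y$
$\left(\left(5 z{\left(-4 \right)} + 4\right) - 1\right) 851 = \left(\left(5 \cdot 4 \left(-4\right) + 4\right) - 1\right) 851 = \left(\left(5 \left(-16\right) + 4\right) - 1\right) 851 = \left(\left(-80 + 4\right) - 1\right) 851 = \left(-76 - 1\right) 851 = \left(-77\right) 851 = -65527$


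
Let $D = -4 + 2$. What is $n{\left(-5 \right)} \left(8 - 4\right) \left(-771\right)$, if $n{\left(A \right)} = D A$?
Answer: $-30840$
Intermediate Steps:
$D = -2$
$n{\left(A \right)} = - 2 A$
$n{\left(-5 \right)} \left(8 - 4\right) \left(-771\right) = \left(-2\right) \left(-5\right) \left(8 - 4\right) \left(-771\right) = 10 \cdot 4 \left(-771\right) = 40 \left(-771\right) = -30840$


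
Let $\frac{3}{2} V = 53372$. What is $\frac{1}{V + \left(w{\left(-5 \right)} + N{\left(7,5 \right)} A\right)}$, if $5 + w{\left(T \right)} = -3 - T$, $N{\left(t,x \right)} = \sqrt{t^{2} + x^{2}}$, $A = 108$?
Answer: $\frac{320205}{11384592001} - \frac{972 \sqrt{74}}{11384592001} \approx 2.7392 \cdot 10^{-5}$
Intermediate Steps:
$w{\left(T \right)} = -8 - T$ ($w{\left(T \right)} = -5 - \left(3 + T\right) = -8 - T$)
$V = \frac{106744}{3}$ ($V = \frac{2}{3} \cdot 53372 = \frac{106744}{3} \approx 35581.0$)
$\frac{1}{V + \left(w{\left(-5 \right)} + N{\left(7,5 \right)} A\right)} = \frac{1}{\frac{106744}{3} + \left(\left(-8 - -5\right) + \sqrt{7^{2} + 5^{2}} \cdot 108\right)} = \frac{1}{\frac{106744}{3} + \left(\left(-8 + 5\right) + \sqrt{49 + 25} \cdot 108\right)} = \frac{1}{\frac{106744}{3} - \left(3 - \sqrt{74} \cdot 108\right)} = \frac{1}{\frac{106744}{3} - \left(3 - 108 \sqrt{74}\right)} = \frac{1}{\frac{106735}{3} + 108 \sqrt{74}}$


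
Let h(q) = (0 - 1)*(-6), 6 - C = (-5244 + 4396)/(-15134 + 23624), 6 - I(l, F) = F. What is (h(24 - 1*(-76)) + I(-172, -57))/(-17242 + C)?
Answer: -292905/73166396 ≈ -0.0040033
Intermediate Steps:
I(l, F) = 6 - F
C = 25894/4245 (C = 6 - (-5244 + 4396)/(-15134 + 23624) = 6 - (-848)/8490 = 6 - 1*(-424/4245) = 6 + 424/4245 = 25894/4245 ≈ 6.0999)
h(q) = 6 (h(q) = -1*(-6) = 6)
(h(24 - 1*(-76)) + I(-172, -57))/(-17242 + C) = (6 + (6 - 1*(-57)))/(-17242 + 25894/4245) = (6 + (6 + 57))/(-73166396/4245) = (6 + 63)*(-4245/73166396) = 69*(-4245/73166396) = -292905/73166396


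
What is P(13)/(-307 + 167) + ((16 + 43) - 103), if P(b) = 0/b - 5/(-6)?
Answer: -7393/168 ≈ -44.006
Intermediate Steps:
P(b) = ⅚ (P(b) = 0 - 5*(-⅙) = 0 + ⅚ = ⅚)
P(13)/(-307 + 167) + ((16 + 43) - 103) = (⅚)/(-307 + 167) + ((16 + 43) - 103) = (⅚)/(-140) + (59 - 103) = -1/140*⅚ - 44 = -1/168 - 44 = -7393/168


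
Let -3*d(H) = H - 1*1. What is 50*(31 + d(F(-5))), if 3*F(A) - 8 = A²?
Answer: 4150/3 ≈ 1383.3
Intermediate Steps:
F(A) = 8/3 + A²/3
d(H) = ⅓ - H/3 (d(H) = -(H - 1*1)/3 = -(H - 1)/3 = -(-1 + H)/3 = ⅓ - H/3)
50*(31 + d(F(-5))) = 50*(31 + (⅓ - (8/3 + (⅓)*(-5)²)/3)) = 50*(31 + (⅓ - (8/3 + (⅓)*25)/3)) = 50*(31 + (⅓ - (8/3 + 25/3)/3)) = 50*(31 + (⅓ - ⅓*11)) = 50*(31 + (⅓ - 11/3)) = 50*(31 - 10/3) = 50*(83/3) = 4150/3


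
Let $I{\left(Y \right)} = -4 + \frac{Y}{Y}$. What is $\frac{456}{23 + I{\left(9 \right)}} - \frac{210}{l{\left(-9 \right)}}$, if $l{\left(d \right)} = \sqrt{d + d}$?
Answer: $\frac{114}{5} + 35 i \sqrt{2} \approx 22.8 + 49.497 i$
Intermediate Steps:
$l{\left(d \right)} = \sqrt{2} \sqrt{d}$ ($l{\left(d \right)} = \sqrt{2 d} = \sqrt{2} \sqrt{d}$)
$I{\left(Y \right)} = -3$ ($I{\left(Y \right)} = -4 + 1 = -3$)
$\frac{456}{23 + I{\left(9 \right)}} - \frac{210}{l{\left(-9 \right)}} = \frac{456}{23 - 3} - \frac{210}{\sqrt{2} \sqrt{-9}} = \frac{456}{20} - \frac{210}{\sqrt{2} \cdot 3 i} = 456 \cdot \frac{1}{20} - \frac{210}{3 i \sqrt{2}} = \frac{114}{5} - 210 \left(- \frac{i \sqrt{2}}{6}\right) = \frac{114}{5} + 35 i \sqrt{2}$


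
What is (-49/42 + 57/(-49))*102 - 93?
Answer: -16202/49 ≈ -330.65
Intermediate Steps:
(-49/42 + 57/(-49))*102 - 93 = (-49*1/42 + 57*(-1/49))*102 - 93 = (-7/6 - 57/49)*102 - 93 = -685/294*102 - 93 = -11645/49 - 93 = -16202/49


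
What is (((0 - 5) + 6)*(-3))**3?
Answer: -27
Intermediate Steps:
(((0 - 5) + 6)*(-3))**3 = ((-5 + 6)*(-3))**3 = (1*(-3))**3 = (-3)**3 = -27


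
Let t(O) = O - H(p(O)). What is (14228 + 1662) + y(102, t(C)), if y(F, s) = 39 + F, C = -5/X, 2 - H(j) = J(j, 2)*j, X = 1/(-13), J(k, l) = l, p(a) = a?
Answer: 16031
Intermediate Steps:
X = -1/13 ≈ -0.076923
H(j) = 2 - 2*j
C = 65 (C = -5/(-1/13) = -5*(-13) = 65)
t(O) = -2 + 3*O (t(O) = O - (2 - 2*O) = O + (-2 + 2*O) = -2 + 3*O)
(14228 + 1662) + y(102, t(C)) = (14228 + 1662) + (39 + 102) = 15890 + 141 = 16031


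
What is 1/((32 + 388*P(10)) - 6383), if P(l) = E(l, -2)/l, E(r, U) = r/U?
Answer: -1/6545 ≈ -0.00015279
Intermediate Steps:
P(l) = -½ (P(l) = (l/(-2))/l = (l*(-½))/l = (-l/2)/l = -½)
1/((32 + 388*P(10)) - 6383) = 1/((32 + 388*(-½)) - 6383) = 1/((32 - 194) - 6383) = 1/(-162 - 6383) = 1/(-6545) = -1/6545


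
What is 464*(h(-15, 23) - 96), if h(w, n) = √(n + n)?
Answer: -44544 + 464*√46 ≈ -41397.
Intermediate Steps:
h(w, n) = √2*√n (h(w, n) = √(2*n) = √2*√n)
464*(h(-15, 23) - 96) = 464*(√2*√23 - 96) = 464*(√46 - 96) = 464*(-96 + √46) = -44544 + 464*√46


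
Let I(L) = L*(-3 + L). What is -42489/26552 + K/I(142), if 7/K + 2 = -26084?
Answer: -5469242208929/3417809736584 ≈ -1.6002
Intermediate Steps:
K = -7/26086 (K = 7/(-2 - 26084) = 7/(-26086) = 7*(-1/26086) = -7/26086 ≈ -0.00026834)
-42489/26552 + K/I(142) = -42489/26552 - 7*1/(142*(-3 + 142))/26086 = -42489*1/26552 - 7/(26086*(142*139)) = -42489/26552 - 7/26086/19738 = -42489/26552 - 7/26086*1/19738 = -42489/26552 - 7/514885468 = -5469242208929/3417809736584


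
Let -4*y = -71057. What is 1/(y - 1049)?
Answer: 4/66861 ≈ 5.9826e-5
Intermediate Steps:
y = 71057/4 (y = -¼*(-71057) = 71057/4 ≈ 17764.)
1/(y - 1049) = 1/(71057/4 - 1049) = 1/(66861/4) = 4/66861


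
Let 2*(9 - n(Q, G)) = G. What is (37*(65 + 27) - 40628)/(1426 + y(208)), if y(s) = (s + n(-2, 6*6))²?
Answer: -37224/41027 ≈ -0.90730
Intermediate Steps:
n(Q, G) = 9 - G/2
y(s) = (-9 + s)² (y(s) = (s + (9 - 3*6))² = (s + (9 - ½*36))² = (s + (9 - 18))² = (s - 9)² = (-9 + s)²)
(37*(65 + 27) - 40628)/(1426 + y(208)) = (37*(65 + 27) - 40628)/(1426 + (-9 + 208)²) = (37*92 - 40628)/(1426 + 199²) = (3404 - 40628)/(1426 + 39601) = -37224/41027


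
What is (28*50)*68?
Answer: 95200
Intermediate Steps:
(28*50)*68 = 1400*68 = 95200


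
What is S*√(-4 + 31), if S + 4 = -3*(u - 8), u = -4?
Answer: 96*√3 ≈ 166.28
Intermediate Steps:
S = 32 (S = -4 - 3*(-4 - 8) = -4 - 3*(-12) = -4 + 36 = 32)
S*√(-4 + 31) = 32*√(-4 + 31) = 32*√27 = 32*(3*√3) = 96*√3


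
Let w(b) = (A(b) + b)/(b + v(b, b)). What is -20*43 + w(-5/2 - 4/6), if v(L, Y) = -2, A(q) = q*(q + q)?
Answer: -80284/93 ≈ -863.27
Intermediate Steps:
A(q) = 2*q² (A(q) = q*(2*q) = 2*q²)
w(b) = (b + 2*b²)/(-2 + b) (w(b) = (2*b² + b)/(b - 2) = (b + 2*b²)/(-2 + b))
-20*43 + w(-5/2 - 4/6) = -20*43 + (-5/2 - 4/6)*(1 + 2*(-5/2 - 4/6))/(-2 + (-5/2 - 4/6)) = -860 + (-5*½ - 4*⅙)*(1 + 2*(-5*½ - 4*⅙))/(-2 + (-5*½ - 4*⅙)) = -860 + (-5/2 - ⅔)*(1 + 2*(-5/2 - ⅔))/(-2 + (-5/2 - ⅔)) = -860 - 19*(1 + 2*(-19/6))/(6*(-2 - 19/6)) = -860 - 19*(1 - 19/3)/(6*(-31/6)) = -860 - 19/6*(-6/31)*(-16/3) = -860 - 304/93 = -80284/93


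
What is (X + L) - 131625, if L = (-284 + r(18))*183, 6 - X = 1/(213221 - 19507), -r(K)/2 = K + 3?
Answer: -37053032779/193714 ≈ -1.9128e+5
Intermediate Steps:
r(K) = -6 - 2*K (r(K) = -2*(K + 3) = -2*(3 + K) = -6 - 2*K)
X = 1162283/193714 (X = 6 - 1/(213221 - 19507) = 6 - 1/193714 = 1162283/193714 ≈ 6.0000)
L = -59658 (L = (-284 + (-6 - 2*18))*183 = (-284 + (-6 - 36))*183 = (-284 - 42)*183 = -326*183 = -59658)
(X + L) - 131625 = (1162283/193714 - 59658) - 131625 = -11555427529/193714 - 131625 = -37053032779/193714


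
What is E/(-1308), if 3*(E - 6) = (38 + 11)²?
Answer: -2419/3924 ≈ -0.61646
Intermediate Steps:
E = 2419/3 (E = 6 + (38 + 11)²/3 = 6 + (⅓)*49² = 6 + (⅓)*2401 = 6 + 2401/3 = 2419/3 ≈ 806.33)
E/(-1308) = (2419/3)/(-1308) = (2419/3)*(-1/1308) = -2419/3924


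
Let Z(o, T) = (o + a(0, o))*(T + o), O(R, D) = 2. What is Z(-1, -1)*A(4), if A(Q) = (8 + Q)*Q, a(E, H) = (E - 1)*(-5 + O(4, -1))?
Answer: -192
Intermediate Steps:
a(E, H) = 3 - 3*E (a(E, H) = (E - 1)*(-5 + 2) = (-1 + E)*(-3) = 3 - 3*E)
Z(o, T) = (3 + o)*(T + o) (Z(o, T) = (o + (3 - 3*0))*(T + o) = (o + (3 + 0))*(T + o) = (o + 3)*(T + o) = (3 + o)*(T + o))
A(Q) = Q*(8 + Q)
Z(-1, -1)*A(4) = ((-1)**2 + 3*(-1) + 3*(-1) - 1*(-1))*(4*(8 + 4)) = (1 - 3 - 3 + 1)*(4*12) = -4*48 = -192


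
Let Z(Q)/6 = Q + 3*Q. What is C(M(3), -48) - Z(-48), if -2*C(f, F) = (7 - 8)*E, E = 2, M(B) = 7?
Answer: 1153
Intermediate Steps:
Z(Q) = 24*Q (Z(Q) = 6*(Q + 3*Q) = 6*(4*Q) = 24*Q)
C(f, F) = 1 (C(f, F) = -(7 - 8)*2/2 = -(-1)*2/2 = -½*(-2) = 1)
C(M(3), -48) - Z(-48) = 1 - 24*(-48) = 1 - 1*(-1152) = 1 + 1152 = 1153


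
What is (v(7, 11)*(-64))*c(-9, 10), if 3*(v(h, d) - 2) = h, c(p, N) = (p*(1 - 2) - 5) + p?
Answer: 4160/3 ≈ 1386.7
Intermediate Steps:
c(p, N) = -5 (c(p, N) = (p*(-1) - 5) + p = (-p - 5) + p = (-5 - p) + p = -5)
v(h, d) = 2 + h/3
(v(7, 11)*(-64))*c(-9, 10) = ((2 + (1/3)*7)*(-64))*(-5) = ((2 + 7/3)*(-64))*(-5) = ((13/3)*(-64))*(-5) = -832/3*(-5) = 4160/3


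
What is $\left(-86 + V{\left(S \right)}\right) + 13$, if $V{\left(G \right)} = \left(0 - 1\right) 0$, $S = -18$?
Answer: $-73$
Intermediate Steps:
$V{\left(G \right)} = 0$ ($V{\left(G \right)} = \left(-1\right) 0 = 0$)
$\left(-86 + V{\left(S \right)}\right) + 13 = \left(-86 + 0\right) + 13 = -86 + 13 = -73$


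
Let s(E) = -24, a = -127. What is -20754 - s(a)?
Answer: -20730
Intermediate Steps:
-20754 - s(a) = -20754 - 1*(-24) = -20754 + 24 = -20730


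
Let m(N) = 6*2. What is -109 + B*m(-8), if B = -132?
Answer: -1693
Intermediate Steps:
m(N) = 12
-109 + B*m(-8) = -109 - 132*12 = -109 - 1584 = -1693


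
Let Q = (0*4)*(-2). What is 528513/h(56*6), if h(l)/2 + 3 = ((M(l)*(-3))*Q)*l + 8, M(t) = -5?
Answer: 528513/10 ≈ 52851.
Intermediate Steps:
Q = 0 (Q = 0*(-2) = 0)
h(l) = 10 (h(l) = -6 + 2*((-5*(-3)*0)*l + 8) = -6 + 2*((15*0)*l + 8) = -6 + 2*(0*l + 8) = -6 + 2*(0 + 8) = -6 + 2*8 = -6 + 16 = 10)
528513/h(56*6) = 528513/10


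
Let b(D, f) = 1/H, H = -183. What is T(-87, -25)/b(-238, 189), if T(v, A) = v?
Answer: 15921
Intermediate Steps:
b(D, f) = -1/183 (b(D, f) = 1/(-183) = -1/183)
T(-87, -25)/b(-238, 189) = -87/(-1/183) = -87*(-183) = 15921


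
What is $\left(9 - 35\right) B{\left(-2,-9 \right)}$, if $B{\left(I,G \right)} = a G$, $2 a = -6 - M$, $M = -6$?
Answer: $0$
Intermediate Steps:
$a = 0$ ($a = \frac{-6 - -6}{2} = \frac{-6 + 6}{2} = \frac{1}{2} \cdot 0 = 0$)
$B{\left(I,G \right)} = 0$ ($B{\left(I,G \right)} = 0 G = 0$)
$\left(9 - 35\right) B{\left(-2,-9 \right)} = \left(9 - 35\right) 0 = \left(-26\right) 0 = 0$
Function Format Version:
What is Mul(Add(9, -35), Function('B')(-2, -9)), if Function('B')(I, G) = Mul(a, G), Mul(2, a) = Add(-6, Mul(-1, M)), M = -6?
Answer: 0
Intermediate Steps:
a = 0 (a = Mul(Rational(1, 2), Add(-6, Mul(-1, -6))) = Mul(Rational(1, 2), Add(-6, 6)) = Mul(Rational(1, 2), 0) = 0)
Function('B')(I, G) = 0 (Function('B')(I, G) = Mul(0, G) = 0)
Mul(Add(9, -35), Function('B')(-2, -9)) = Mul(Add(9, -35), 0) = Mul(-26, 0) = 0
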